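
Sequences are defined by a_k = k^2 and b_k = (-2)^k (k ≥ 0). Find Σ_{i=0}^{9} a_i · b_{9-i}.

Write out a_i and b_{9-i} for i = 0,…,9 and sum the products.
Σ = 0·(-512) + 1·256 + 4·(-128) + 9·64 + 16·(-32) + 25·16 + 36·(-8) + 49·4 + 64·(-2) + 81·1 = 69.

69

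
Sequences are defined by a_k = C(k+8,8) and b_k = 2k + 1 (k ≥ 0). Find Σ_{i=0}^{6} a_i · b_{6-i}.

The convolution is the t^6 coefficient of A(t)B(t).
Σ = 1·13 + 9·11 + 45·9 + 165·7 + 495·5 + 1287·3 + 3003·1 = 11011.

11011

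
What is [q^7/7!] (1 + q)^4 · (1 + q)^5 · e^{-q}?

-14050

The EGF product rule gives c_7 = Σ_{k_1+k_2+k_3=7} C(7; k_1,k_2,k_3) · ∏ g_i(k_i), where (1+q)^4 gives the falling factorial (4)_k; (1+q)^5 gives the falling factorial (5)_k; e^{-q} gives (-1)^k.
g_1(k) for k = 0…7: 1, 4, 12, 24, 24, 0, 0, 0.
g_2(k) for k = 0…7: 1, 5, 20, 60, 120, 120, 0, 0.
g_3(k) for k = 0…7: 1, -1, 1, -1, 1, -1, 1, -1.
First combine the last two factors: h(k) = Σ_j C(k,j)·g_2(j)·g_3(k−j) for k = 0…7: 1, 4, 11, 14, -19, -56, 151, 34.
c_7 = Σ_k C(7,k)·g_1(k)·h(7−k) = 1·1·34 + 7·4·151 + 21·12·(-56) + 35·24·(-19) + 35·24·14 = 34 + 4228 − 14112 − 15960 + 11760 = -14050.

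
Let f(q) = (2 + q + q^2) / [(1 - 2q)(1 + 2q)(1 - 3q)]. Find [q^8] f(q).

28254

The denominator gives the recurrence a_n = 3a_(n−1) + 4a_(n−2) − 12a_(n−3) for n ≥ 3; the numerator fixes a_0 = 2, a_1 = 7, a_2 = 30.
Iterating: 2, 7, 30, 94, 318, 970, 3054, 9226, 28254, so a_8 = 28254.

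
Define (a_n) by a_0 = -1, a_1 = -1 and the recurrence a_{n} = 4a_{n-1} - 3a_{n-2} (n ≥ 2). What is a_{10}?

The ordinary generating function has denominator 1 - 4z + 3z^2.
Iterating the recurrence: a_0,…,a_{10} = -1, -1, -1, -1, -1, -1, -1, -1, -1, -1, -1.

-1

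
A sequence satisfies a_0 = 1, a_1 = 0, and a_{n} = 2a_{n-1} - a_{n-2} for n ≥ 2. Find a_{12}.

The ordinary generating function has denominator 1 - 2z + z^2.
Iterating the recurrence: a_0,…,a_{12} = 1, 0, -1, -2, -3, -4, -5, -6, -7, -8, -9, -10, -11.

-11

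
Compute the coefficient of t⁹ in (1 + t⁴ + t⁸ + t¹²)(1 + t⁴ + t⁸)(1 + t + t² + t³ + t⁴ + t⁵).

(1 + t⁴ + t⁸ + t¹²) has coefficients 1,0,0,0,1,0,0,0,1,0 for degrees 0…9.
(1 + t⁴ + t⁸) has coefficients 1,0,0,0,1,0,0,0,1,0 for degrees 0…9.
Finally multiplying by (1 + t + t² + t³ + t⁴ + t⁵), the product of all factors after the first has coefficients 1,1,1,1,2,2,1,1,2,2 for degrees 0…9.
[t⁹] = 1·2 + 1·2 + 1·1 = 5.

5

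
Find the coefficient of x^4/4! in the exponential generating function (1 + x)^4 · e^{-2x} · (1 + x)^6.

The EGF product rule gives c_4 = Σ_{k_1+k_2+k_3=4} C(4; k_1,k_2,k_3) · ∏ g_i(k_i), where (1+x)^4 gives the falling factorial (4)_k; e^{-2x} gives (-2)^k; (1+x)^6 gives the falling factorial (6)_k.
g_1(k) for k = 0…4: 1, 4, 12, 24, 24.
g_2(k) for k = 0…4: 1, -2, 4, -8, 16.
g_3(k) for k = 0…4: 1, 6, 30, 120, 360.
First combine the last two factors: h(k) = Σ_j C(k,j)·g_2(j)·g_3(k−j) for k = 0…4: 1, 4, 10, 4, -56.
c_4 = Σ_k C(4,k)·g_1(k)·h(4−k) = 1·1·(-56) + 4·4·4 + 6·12·10 + 4·24·4 + 1·24·1 = −56 + 64 + 720 + 384 + 24 = 1136.

1136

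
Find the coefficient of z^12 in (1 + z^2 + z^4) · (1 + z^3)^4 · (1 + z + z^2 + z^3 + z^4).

(1 + z^2 + z^4) has coefficients 1,0,1,0,1 for degrees 0…4.
(1 + z^3)^4 has coefficients 1,0,0,4,0,0,6,0,0,4,0,0,1 for degrees 0…12.
Finally multiplying by (1 + z + z^2 + z^3 + z^4), the product of all factors after the first has coefficients 1,1,1,5,5,4,10,10,6,10,10,4,5 for degrees 0…12.
[z^12] = 1·5 + 1·10 + 1·6 = 21.

21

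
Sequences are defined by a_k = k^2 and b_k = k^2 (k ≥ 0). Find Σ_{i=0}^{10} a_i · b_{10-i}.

Write out a_i and b_{10-i} for i = 0,…,10 and sum the products.
Σ = 0·100 + 1·81 + 4·64 + 9·49 + 16·36 + 25·25 + 36·16 + 49·9 + 64·4 + 81·1 + 100·0 = 3333.

3333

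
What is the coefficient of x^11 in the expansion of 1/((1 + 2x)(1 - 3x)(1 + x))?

Partial fractions give a closed form: a_n = (4/5)·(-2)^n + (9/20)·3^n + (-1/4)·(-1)^n.
At n = 11: a_11 = 78078.

78078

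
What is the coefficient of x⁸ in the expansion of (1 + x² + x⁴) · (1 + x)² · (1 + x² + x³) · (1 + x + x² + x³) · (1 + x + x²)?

61

(1 + x² + x⁴) has coefficients 1,0,1,0,1 for degrees 0…4.
(1 + x)² has coefficients 1,2,1,0,0,0,0,0,0 for degrees 0…8.
Multiplying by (1 + x² + x³) gives running coefficients 1,2,2,3,3,1,0,0,0 for degrees 0…8.
Multiplying by (1 + x + x² + x³) gives running coefficients 1,3,5,8,10,9,7,4,1 for degrees 0…8.
Finally multiplying by (1 + x + x²), the product of all factors after the first has coefficients 1,4,9,16,23,27,26,20,12 for degrees 0…8.
[x⁸] = 1·12 + 1·26 + 1·23 = 61.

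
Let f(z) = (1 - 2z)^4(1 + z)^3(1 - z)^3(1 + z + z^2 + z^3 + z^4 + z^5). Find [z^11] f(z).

-25

(1 - 2z)^4 has coefficients 1,-8,24,-32,16 for degrees 0…4.
(1 + z)^3 has coefficients 1,3,3,1,0,0,0,0,0,0,0,0 for degrees 0…11.
Multiplying by (1 - z)^3 gives running coefficients 1,0,-3,0,3,0,-1,0,0,0,0,0 for degrees 0…11.
Finally multiplying by (1 + z + z^2 + z^3 + z^4 + z^5), the product of all factors after the first has coefficients 1,1,-2,-2,1,1,-1,-1,2,2,-1,-1 for degrees 0…11.
[z^11] = 1·(-1) − 8·(-1) + 24·2 − 32·2 + 16·(-1) = -25.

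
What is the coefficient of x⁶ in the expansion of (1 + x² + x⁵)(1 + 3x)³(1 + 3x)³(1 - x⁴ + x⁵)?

1844

(1 + x² + x⁵) has coefficients 1,0,1,0,0,1 for degrees 0…5.
(1 + 3x)³ has coefficients 1,9,27,27,0,0,0 for degrees 0…6.
Multiplying by (1 + 3x)³ gives running coefficients 1,18,135,540,1215,1458,729 for degrees 0…6.
Finally multiplying by (1 - x⁴ + x⁵), the product of all factors after the first has coefficients 1,18,135,540,1214,1441,612 for degrees 0…6.
[x⁶] = 1·612 + 1·1214 + 1·18 = 1844.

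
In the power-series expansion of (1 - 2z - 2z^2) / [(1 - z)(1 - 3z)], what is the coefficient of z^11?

The denominator gives the recurrence a_n = 4a_(n−1) − 3a_(n−2) for n ≥ 3; the numerator fixes a_0 = 1, a_1 = 2, a_2 = 3.
Iterating: 1, 2, 3, 6, 15, 42, 123, 366, 1095, 3282, 9843, 29526, so a_11 = 29526.

29526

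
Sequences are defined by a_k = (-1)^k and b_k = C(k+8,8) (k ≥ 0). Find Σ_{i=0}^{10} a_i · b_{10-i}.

27966

This is [x^10] in the product of the two ordinary generating functions.
Σ = 1·43758 − 1·24310 + 1·12870 − 1·6435 + 1·3003 − 1·1287 + 1·495 − 1·165 + 1·45 − 1·9 + 1·1 = 27966.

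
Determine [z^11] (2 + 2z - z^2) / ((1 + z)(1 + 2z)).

The denominator gives the recurrence a_n = −3a_(n−1) − 2a_(n−2) for n ≥ 3; the numerator fixes a_0 = 2, a_1 = -4, a_2 = 7.
Iterating: 2, -4, 7, -13, 25, -49, 97, -193, 385, -769, 1537, -3073, so a_11 = -3073.

-3073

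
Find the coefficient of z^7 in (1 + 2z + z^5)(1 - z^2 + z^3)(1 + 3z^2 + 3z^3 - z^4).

9

(1 + 2z + z^5) has coefficients 1,2,0,0,0,1 for degrees 0…5.
(1 - z^2 + z^3) has coefficients 1,0,-1,1,0,0,0,0 for degrees 0…7.
Finally multiplying by (1 + 3z^2 + 3z^3 - z^4), the product of all factors after the first has coefficients 1,0,2,4,-4,0,4,-1 for degrees 0…7.
[z^7] = 1·(-1) + 2·4 + 1·2 = 9.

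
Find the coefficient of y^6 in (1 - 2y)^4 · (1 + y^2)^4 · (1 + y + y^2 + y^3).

90

(1 - 2y)^4 has coefficients 1,-8,24,-32,16 for degrees 0…4.
(1 + y^2)^4 has coefficients 1,0,4,0,6,0,4 for degrees 0…6.
Finally multiplying by (1 + y + y^2 + y^3), the product of all factors after the first has coefficients 1,1,5,5,10,10,10 for degrees 0…6.
[y^6] = 1·10 − 8·10 + 24·10 − 32·5 + 16·5 = 90.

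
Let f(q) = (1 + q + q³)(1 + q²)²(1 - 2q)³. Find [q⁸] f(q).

(1 + q + q³) has coefficients 1,1,0,1 for degrees 0…3.
(1 + q²)² has coefficients 1,0,2,0,1,0,0,0,0 for degrees 0…8.
Finally multiplying by (1 - 2q)³, the product of all factors after the first has coefficients 1,-6,14,-20,25,-22,12,-8,0 for degrees 0…8.
[q⁸] = 1·0 + 1·(-8) + 1·(-22) = -30.

-30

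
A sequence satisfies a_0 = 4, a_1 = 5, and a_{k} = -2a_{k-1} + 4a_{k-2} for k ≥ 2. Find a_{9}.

The ordinary generating function has denominator 1 + 2z - 4z^2.
Iterating the recurrence: a_0,…,a_{9} = 4, 5, 6, 8, 8, 16, 0, 64, -128, 512.

512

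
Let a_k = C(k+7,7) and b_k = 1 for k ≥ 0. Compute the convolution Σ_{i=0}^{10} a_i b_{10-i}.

The convolution is the t^10 coefficient of A(t)B(t).
Σ = 1·1 + 8·1 + 36·1 + 120·1 + 330·1 + 792·1 + 1716·1 + 3432·1 + 6435·1 + 11440·1 + 19448·1 = 43758.

43758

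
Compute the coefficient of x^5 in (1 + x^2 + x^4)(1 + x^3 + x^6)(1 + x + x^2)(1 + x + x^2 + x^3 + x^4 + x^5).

12

(1 + x^2 + x^4) has coefficients 1,0,1,0,1 for degrees 0…4.
(1 + x^3 + x^6) has coefficients 1,0,0,1,0,0 for degrees 0…5.
Multiplying by (1 + x + x^2) gives running coefficients 1,1,1,1,1,1 for degrees 0…5.
Finally multiplying by (1 + x + x^2 + x^3 + x^4 + x^5), the product of all factors after the first has coefficients 1,2,3,4,5,6 for degrees 0…5.
[x^5] = 1·6 + 1·4 + 1·2 = 12.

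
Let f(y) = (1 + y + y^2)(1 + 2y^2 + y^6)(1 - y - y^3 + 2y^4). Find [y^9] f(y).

-2

(1 + y + y^2) has coefficients 1,1,1 for degrees 0…2.
(1 + 2y^2 + y^6) has coefficients 1,0,2,0,0,0,1,0,0,0 for degrees 0…9.
Finally multiplying by (1 - y - y^3 + 2y^4), the product of all factors after the first has coefficients 1,-1,2,-3,2,-2,5,-1,0,-1 for degrees 0…9.
[y^9] = 1·(-1) + 1·0 + 1·(-1) = -2.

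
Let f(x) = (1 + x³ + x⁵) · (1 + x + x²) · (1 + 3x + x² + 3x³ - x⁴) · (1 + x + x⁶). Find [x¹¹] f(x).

(1 + x³ + x⁵) has coefficients 1,0,0,1,0,1 for degrees 0…5.
(1 + x + x²) has coefficients 1,1,1,0,0,0,0,0,0,0,0,0 for degrees 0…11.
Multiplying by (1 + 3x + x² + 3x³ - x⁴) gives running coefficients 1,4,5,7,3,2,-1,0,0,0,0,0 for degrees 0…11.
Finally multiplying by (1 + x + x⁶), the product of all factors after the first has coefficients 1,5,9,12,10,5,2,3,5,7,3,2 for degrees 0…11.
[x¹¹] = 1·2 + 1·5 + 1·2 = 9.

9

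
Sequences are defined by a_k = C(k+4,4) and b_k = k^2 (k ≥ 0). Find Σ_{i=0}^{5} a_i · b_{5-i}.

Write out a_i and b_{5-i} for i = 0,…,5 and sum the products.
Σ = 1·25 + 5·16 + 15·9 + 35·4 + 70·1 + 126·0 = 450.

450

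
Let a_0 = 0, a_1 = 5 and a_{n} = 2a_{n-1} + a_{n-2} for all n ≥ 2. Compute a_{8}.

The ordinary generating function has denominator 1 - 2x - x^2.
Iterating the recurrence: a_0,…,a_{8} = 0, 5, 10, 25, 60, 145, 350, 845, 2040.

2040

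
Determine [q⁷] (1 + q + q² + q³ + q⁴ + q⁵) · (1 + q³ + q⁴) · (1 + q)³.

20

(1 + q + q² + q³ + q⁴ + q⁵) has coefficients 1,1,1,1,1,1 for degrees 0…5.
(1 + q³ + q⁴) has coefficients 1,0,0,1,1,0,0,0 for degrees 0…7.
Finally multiplying by (1 + q)³, the product of all factors after the first has coefficients 1,3,3,2,4,6,4,1 for degrees 0…7.
[q⁷] = 1·1 + 1·4 + 1·6 + 1·4 + 1·2 + 1·3 = 20.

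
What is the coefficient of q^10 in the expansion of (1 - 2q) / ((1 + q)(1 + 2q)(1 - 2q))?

2047

Partial fractions give a closed form: a_n = (-1)·(-1)^n + (2)·(-2)^n.
At n = 10: a_10 = 2047.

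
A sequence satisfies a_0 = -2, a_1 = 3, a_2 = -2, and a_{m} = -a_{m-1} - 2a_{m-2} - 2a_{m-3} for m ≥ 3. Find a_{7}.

The ordinary generating function has denominator 1 + t + 2t^2 + 2t^3.
Iterating the recurrence: a_0,…,a_{7} = -2, 3, -2, 0, -2, 6, -2, -6.

-6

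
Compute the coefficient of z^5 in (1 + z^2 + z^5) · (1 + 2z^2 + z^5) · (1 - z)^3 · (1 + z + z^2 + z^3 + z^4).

(1 + z^2 + z^5) has coefficients 1,0,1,0,0,1 for degrees 0…5.
(1 + 2z^2 + z^5) has coefficients 1,0,2,0,0,1 for degrees 0…5.
Multiplying by (1 - z)^3 gives running coefficients 1,-3,5,-7,6,-1 for degrees 0…5.
Finally multiplying by (1 + z + z^2 + z^3 + z^4), the product of all factors after the first has coefficients 1,-2,3,-4,2,0 for degrees 0…5.
[z^5] = 1·0 + 1·(-4) + 1·1 = -3.

-3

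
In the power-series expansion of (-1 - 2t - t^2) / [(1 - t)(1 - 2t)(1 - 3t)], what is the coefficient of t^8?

The denominator gives the recurrence a_n = 6a_(n−1) − 11a_(n−2) + 6a_(n−3) for n ≥ 3; the numerator fixes a_0 = -1, a_1 = -8, a_2 = -38.
Iterating: -1, -8, -38, -146, -506, -1658, -5258, -16346, -50186, so a_8 = -50186.

-50186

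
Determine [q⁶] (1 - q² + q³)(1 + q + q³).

(1 - q² + q³) has coefficients 1,0,-1,1 for degrees 0…3.
(1 + q + q³) has coefficients 1,1,0,1,0,0,0 for degrees 0…6.
[q⁶] = 1·0 − 1·0 + 1·1 = 1.

1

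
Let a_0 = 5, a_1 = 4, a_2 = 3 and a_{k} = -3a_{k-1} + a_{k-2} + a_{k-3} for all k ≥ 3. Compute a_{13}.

-214366

The ordinary generating function has denominator 1 + 3z - z^2 - z^3.
Iterating the recurrence: a_0,…,a_{13} = 5, 4, 3, 0, 7, -18, 61, -194, 625, -2008, 6455, -20748, 66691, -214366.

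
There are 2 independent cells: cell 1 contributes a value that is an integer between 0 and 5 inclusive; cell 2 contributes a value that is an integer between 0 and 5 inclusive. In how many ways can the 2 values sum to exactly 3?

The generating function for the choices is (1 + z + z² + z³ + z⁴ + z⁵)·(1 + z + z² + z³ + z⁴ + z⁵); the count is [z³].
(1 + z + z² + z³ + z⁴ + z⁵) has coefficients 1,1,1,1 for degrees 0…3.
(1 + z + z² + z³ + z⁴ + z⁵) has coefficients 1,1,1,1 for degrees 0…3.
[z³] = 1·1 + 1·1 + 1·1 + 1·1 = 4.

4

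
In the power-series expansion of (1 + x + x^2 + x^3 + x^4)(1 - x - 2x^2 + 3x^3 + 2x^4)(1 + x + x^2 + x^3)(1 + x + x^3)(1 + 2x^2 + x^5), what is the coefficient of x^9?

82

(1 + x + x^2 + x^3 + x^4) has coefficients 1,1,1,1,1 for degrees 0…4.
(1 - x - 2x^2 + 3x^3 + 2x^4) has coefficients 1,-1,-2,3,2,0,0,0,0,0 for degrees 0…9.
Multiplying by (1 + x + x^2 + x^3) gives running coefficients 1,0,-2,1,2,3,5,2,0,0 for degrees 0…9.
Multiplying by (1 + x + x^3) gives running coefficients 1,1,-2,0,3,3,9,9,5,5 for degrees 0…9.
Finally multiplying by (1 + 2x^2 + x^5), the product of all factors after the first has coefficients 1,1,0,2,-1,4,16,13,23,26 for degrees 0…9.
[x^9] = 1·26 + 1·23 + 1·13 + 1·16 + 1·4 = 82.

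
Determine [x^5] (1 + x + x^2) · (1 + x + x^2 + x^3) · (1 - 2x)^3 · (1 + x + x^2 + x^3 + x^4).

5

(1 + x + x^2) has coefficients 1,1,1 for degrees 0…2.
(1 + x + x^2 + x^3) has coefficients 1,1,1,1,0,0 for degrees 0…5.
Multiplying by (1 - 2x)^3 gives running coefficients 1,-5,7,-1,-2,4 for degrees 0…5.
Finally multiplying by (1 + x + x^2 + x^3 + x^4), the product of all factors after the first has coefficients 1,-4,3,2,0,3 for degrees 0…5.
[x^5] = 1·3 + 1·0 + 1·2 = 5.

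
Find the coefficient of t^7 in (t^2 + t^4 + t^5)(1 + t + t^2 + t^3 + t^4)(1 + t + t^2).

(t^2 + t^4 + t^5) has coefficients 0,0,1,0,1,1 for degrees 0…5.
(1 + t + t^2 + t^3 + t^4) has coefficients 1,1,1,1,1,0,0,0 for degrees 0…7.
Finally multiplying by (1 + t + t^2), the product of all factors after the first has coefficients 1,2,3,3,3,2,1,0 for degrees 0…7.
[t^7] = 1·2 + 1·3 + 1·3 = 8.

8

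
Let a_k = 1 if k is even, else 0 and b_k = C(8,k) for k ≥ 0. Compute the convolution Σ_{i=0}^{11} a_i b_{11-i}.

128

The convolution is the t^11 coefficient of A(t)B(t).
Σ = 1·0 + 0·0 + 1·0 + 0·1 + 1·8 + 0·28 + 1·56 + 0·70 + 1·56 + 0·28 + 1·8 + 0·1 = 128.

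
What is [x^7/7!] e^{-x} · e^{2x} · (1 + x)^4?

1961

The EGF product rule gives c_7 = Σ_{k_1+k_2+k_3=7} C(7; k_1,k_2,k_3) · ∏ g_i(k_i), where e^{-x} gives (-1)^k; e^{2x} gives (2)^k; (1+x)^4 gives the falling factorial (4)_k.
g_1(k) for k = 0…7: 1, -1, 1, -1, 1, -1, 1, -1.
g_2(k) for k = 0…7: 1, 2, 4, 8, 16, 32, 64, 128.
g_3(k) for k = 0…7: 1, 4, 12, 24, 24, 0, 0, 0.
First combine the last two factors: h(k) = Σ_j C(k,j)·g_2(j)·g_3(k−j) for k = 0…7: 1, 6, 32, 152, 648, 2512, 8992, 30144.
c_7 = Σ_k C(7,k)·g_1(k)·h(7−k) = 1·1·30144 + 7·(-1)·8992 + 21·1·2512 + 35·(-1)·648 + 35·1·152 + 21·(-1)·32 + 7·1·6 + 1·(-1)·1 = 30144 − 62944 + 52752 − 22680 + 5320 − 672 + 42 − 1 = 1961.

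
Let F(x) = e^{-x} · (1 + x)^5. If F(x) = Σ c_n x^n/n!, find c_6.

151

The EGF product rule gives c_6 = Σ_{k_1+k_2=6} C(6; k_1,k_2) · ∏ g_i(k_i), where e^{-x} gives (-1)^k; (1+x)^5 gives the falling factorial (5)_k.
g_1(k) for k = 0…6: 1, -1, 1, -1, 1, -1, 1.
g_2(k) for k = 0…6: 1, 5, 20, 60, 120, 120, 0.
c_6 = Σ_k C(6,k)·g_1(k)·g_2(6−k) = 6·(-1)·120 + 15·1·120 + 20·(-1)·60 + 15·1·20 + 6·(-1)·5 + 1·1·1 = −720 + 1800 − 1200 + 300 − 30 + 1 = 151.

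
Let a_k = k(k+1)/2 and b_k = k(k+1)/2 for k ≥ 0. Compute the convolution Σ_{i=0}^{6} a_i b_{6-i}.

The convolution is the x^6 coefficient of A(x)B(x).
Σ = 0·21 + 1·15 + 3·10 + 6·6 + 10·3 + 15·1 + 21·0 = 126.

126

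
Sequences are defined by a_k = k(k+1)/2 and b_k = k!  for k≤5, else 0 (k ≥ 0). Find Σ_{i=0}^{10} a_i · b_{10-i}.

Write out a_i and b_{10-i} for i = 0,…,10 and sum the products.
Σ = 0·0 + 1·0 + 3·0 + 6·0 + 10·0 + 15·120 + 21·24 + 28·6 + 36·2 + 45·1 + 55·1 = 2644.

2644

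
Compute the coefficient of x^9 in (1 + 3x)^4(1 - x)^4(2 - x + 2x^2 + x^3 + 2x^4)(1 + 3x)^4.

(1 + 3x)^4 has coefficients 1,12,54,108,81 for degrees 0…4.
(1 - x)^4 has coefficients 1,-4,6,-4,1,0,0,0,0,0 for degrees 0…9.
Multiplying by (2 - x + 2x^2 + x^3 + 2x^4) gives running coefficients 2,-9,18,-21,16,-11,10,-7,2,0 for degrees 0…9.
Finally multiplying by (1 + 3x)^4, the product of all factors after the first has coefficients 2,15,18,-75,-74,262,-68,-454,566,-165 for degrees 0…9.
[x^9] = 1·(-165) + 12·566 + 54·(-454) + 108·(-68) + 81·262 = -4011.

-4011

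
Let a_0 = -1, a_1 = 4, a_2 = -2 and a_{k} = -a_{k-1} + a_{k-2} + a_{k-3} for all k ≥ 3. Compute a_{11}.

The ordinary generating function has denominator 1 + x - x^2 - x^3.
Iterating the recurrence: a_0,…,a_{11} = -1, 4, -2, 5, -3, 6, -4, 7, -5, 8, -6, 9.

9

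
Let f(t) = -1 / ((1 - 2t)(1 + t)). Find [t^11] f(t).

The denominator gives the recurrence a_n = a_(n−1) + 2a_(n−2) for n ≥ 2; the numerator fixes a_0 = -1, a_1 = -1.
Iterating: -1, -1, -3, -5, -11, -21, -43, -85, -171, -341, -683, -1365, so a_11 = -1365.

-1365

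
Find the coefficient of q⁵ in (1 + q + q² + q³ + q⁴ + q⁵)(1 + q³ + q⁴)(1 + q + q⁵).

7

(1 + q + q² + q³ + q⁴ + q⁵) has coefficients 1,1,1,1,1,1 for degrees 0…5.
(1 + q³ + q⁴) has coefficients 1,0,0,1,1,0 for degrees 0…5.
Finally multiplying by (1 + q + q⁵), the product of all factors after the first has coefficients 1,1,0,1,2,2 for degrees 0…5.
[q⁵] = 1·2 + 1·2 + 1·1 + 1·0 + 1·1 + 1·1 = 7.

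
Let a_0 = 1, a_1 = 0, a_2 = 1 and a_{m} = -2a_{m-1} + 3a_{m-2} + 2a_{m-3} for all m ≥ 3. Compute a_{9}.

-332

The ordinary generating function has denominator 1 + 2z - 3z^2 - 2z^3.
Iterating the recurrence: a_0,…,a_{9} = 1, 0, 1, 0, 3, -4, 17, -40, 123, -332.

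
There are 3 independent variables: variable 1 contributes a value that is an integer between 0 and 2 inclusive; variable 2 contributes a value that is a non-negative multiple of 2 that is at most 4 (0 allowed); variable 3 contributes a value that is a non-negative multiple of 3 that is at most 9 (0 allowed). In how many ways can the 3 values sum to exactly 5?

The generating function for the choices is (1 + z + z^2)·(1 + z^2 + z^4)·(1 + z^3 + z^6 + z^9); the count is [z^5].
(1 + z + z^2) has coefficients 1,1,1 for degrees 0…2.
(1 + z^2 + z^4) has coefficients 1,0,1,0,1,0 for degrees 0…5.
Finally multiplying by (1 + z^3 + z^6 + z^9), the product of all factors after the first has coefficients 1,0,1,1,1,1 for degrees 0…5.
[z^5] = 1·1 + 1·1 + 1·1 = 3.

3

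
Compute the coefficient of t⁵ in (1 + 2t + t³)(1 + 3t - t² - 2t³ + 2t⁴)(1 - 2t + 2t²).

(1 + 2t + t³) has coefficients 1,2,0,1 for degrees 0…3.
(1 + 3t - t² - 2t³ + 2t⁴) has coefficients 1,3,-1,-2,2,0 for degrees 0…5.
Finally multiplying by (1 - 2t + 2t²), the product of all factors after the first has coefficients 1,1,-5,6,4,-8 for degrees 0…5.
[t⁵] = 1·(-8) + 2·4 + 1·(-5) = -5.

-5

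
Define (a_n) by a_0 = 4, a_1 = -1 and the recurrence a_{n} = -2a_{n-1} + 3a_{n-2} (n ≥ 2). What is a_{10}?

The ordinary generating function has denominator 1 + 2z - 3z^2.
Iterating the recurrence: a_0,…,a_{10} = 4, -1, 14, -31, 104, -301, 914, -2731, 8204, -24601, 73814.

73814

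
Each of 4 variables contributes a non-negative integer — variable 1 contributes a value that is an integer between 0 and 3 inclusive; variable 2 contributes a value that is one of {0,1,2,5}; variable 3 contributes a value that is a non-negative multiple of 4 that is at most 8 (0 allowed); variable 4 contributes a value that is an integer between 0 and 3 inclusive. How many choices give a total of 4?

The generating function for the choices is (1 + q + q^2 + q^3)·(1 + q + q^2 + q^5)·(1 + q^4 + q^8)·(1 + q + q^2 + q^3); the count is [q^4].
(1 + q + q^2 + q^3) has coefficients 1,1,1,1 for degrees 0…3.
(1 + q + q^2 + q^5) has coefficients 1,1,1,0,0 for degrees 0…4.
Multiplying by (1 + q^4 + q^8) gives running coefficients 1,1,1,0,1 for degrees 0…4.
Finally multiplying by (1 + q + q^2 + q^3), the product of all factors after the first has coefficients 1,2,3,3,3 for degrees 0…4.
[q^4] = 1·3 + 1·3 + 1·3 + 1·2 = 11.

11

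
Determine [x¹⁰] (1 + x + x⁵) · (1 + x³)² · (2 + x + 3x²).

6

(1 + x + x⁵) has coefficients 1,1,0,0,0,1 for degrees 0…5.
(1 + x³)² has coefficients 1,0,0,2,0,0,1,0,0,0,0 for degrees 0…10.
Finally multiplying by (2 + x + 3x²), the product of all factors after the first has coefficients 2,1,3,4,2,6,2,1,3,0,0 for degrees 0…10.
[x¹⁰] = 1·0 + 1·0 + 1·6 = 6.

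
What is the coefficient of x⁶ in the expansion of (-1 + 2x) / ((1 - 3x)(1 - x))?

Partial fractions give a closed form: a_n = (-1/2)·3^n + (-1/2)·1^n.
At n = 6: a_6 = -365.

-365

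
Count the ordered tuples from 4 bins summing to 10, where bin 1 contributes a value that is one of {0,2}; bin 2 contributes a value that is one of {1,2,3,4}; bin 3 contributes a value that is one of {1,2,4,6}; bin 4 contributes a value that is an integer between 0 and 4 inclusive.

The generating function for the choices is (1 + z^2)·(z + z^2 + z^3 + z^4)·(z + z^2 + z^4 + z^6)·(1 + z + z^2 + z^3 + z^4); the count is [z^10].
(1 + z^2) has coefficients 1,0,1 for degrees 0…2.
(z + z^2 + z^3 + z^4) has coefficients 0,1,1,1,1,0,0,0,0,0,0 for degrees 0…10.
Multiplying by (z + z^2 + z^4 + z^6) gives running coefficients 0,0,1,2,2,3,2,2,2,1,1 for degrees 0…10.
Finally multiplying by (1 + z + z^2 + z^3 + z^4), the product of all factors after the first has coefficients 0,0,1,3,5,8,10,11,11,10,8 for degrees 0…10.
[z^10] = 1·8 + 1·11 = 19.

19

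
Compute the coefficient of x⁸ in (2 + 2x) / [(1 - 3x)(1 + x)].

13122

Partial fractions give a closed form: a_n = (2)·3^n.
At n = 8: a_8 = 13122.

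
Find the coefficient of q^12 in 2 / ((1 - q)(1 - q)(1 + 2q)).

The denominator gives the recurrence a_n = 3a_(n−2) − 2a_(n−3) for n ≥ 3; the numerator fixes a_0 = 2, a_1 = 0, a_2 = 6.
Iterating: 2, 0, 6, -4, 18, -24, 62, -108, 234, -448, 918, -1812, 3650, so a_12 = 3650.

3650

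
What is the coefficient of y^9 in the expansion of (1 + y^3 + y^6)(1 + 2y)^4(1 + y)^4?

(1 + y^3 + y^6) has coefficients 1,0,0,1,0,0,1 for degrees 0…6.
(1 + 2y)^4 has coefficients 1,8,24,32,16,0,0,0,0,0 for degrees 0…9.
Finally multiplying by (1 + y)^4, the product of all factors after the first has coefficients 1,12,62,180,321,360,248,96,16,0 for degrees 0…9.
[y^9] = 1·0 + 1·248 + 1·180 = 428.

428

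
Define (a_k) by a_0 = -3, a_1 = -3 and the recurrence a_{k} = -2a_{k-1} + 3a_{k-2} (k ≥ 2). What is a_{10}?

-3

The ordinary generating function has denominator 1 + 2q - 3q^2.
Iterating the recurrence: a_0,…,a_{10} = -3, -3, -3, -3, -3, -3, -3, -3, -3, -3, -3.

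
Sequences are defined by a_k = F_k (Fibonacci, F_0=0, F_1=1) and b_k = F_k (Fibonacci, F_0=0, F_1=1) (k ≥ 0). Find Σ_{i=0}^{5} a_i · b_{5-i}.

This is [x^5] in the product of the two ordinary generating functions.
Σ = 0·5 + 1·3 + 1·2 + 2·1 + 3·1 + 5·0 = 10.

10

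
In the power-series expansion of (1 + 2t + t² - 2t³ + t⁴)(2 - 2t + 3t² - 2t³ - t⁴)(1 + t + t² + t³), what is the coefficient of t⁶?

-4

(1 + 2t + t² - 2t³ + t⁴) has coefficients 1,2,1,-2,1 for degrees 0…4.
(2 - 2t + 3t² - 2t³ - t⁴) has coefficients 2,-2,3,-2,-1,0,0 for degrees 0…6.
Finally multiplying by (1 + t + t² + t³), the product of all factors after the first has coefficients 2,0,3,1,-2,0,-3 for degrees 0…6.
[t⁶] = 1·(-3) + 2·0 + 1·(-2) − 2·1 + 1·3 = -4.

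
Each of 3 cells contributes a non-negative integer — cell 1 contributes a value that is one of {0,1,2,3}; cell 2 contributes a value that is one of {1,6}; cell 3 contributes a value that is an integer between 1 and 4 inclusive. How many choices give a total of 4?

The generating function for the choices is (1 + y + y^2 + y^3)·(y + y^6)·(y + y^2 + y^3 + y^4); the count is [y^4].
(1 + y + y^2 + y^3) has coefficients 1,1,1,1 for degrees 0…3.
(y + y^6) has coefficients 0,1,0,0,0 for degrees 0…4.
Finally multiplying by (y + y^2 + y^3 + y^4), the product of all factors after the first has coefficients 0,0,1,1,1 for degrees 0…4.
[y^4] = 1·1 + 1·1 + 1·1 + 1·0 = 3.

3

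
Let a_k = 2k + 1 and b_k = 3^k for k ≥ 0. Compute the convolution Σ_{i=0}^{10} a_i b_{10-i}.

Write out a_i and b_{10-i} for i = 0,…,10 and sum the products.
Σ = 1·59049 + 3·19683 + 5·6561 + 7·2187 + 9·729 + 11·243 + 13·81 + 15·27 + 17·9 + 19·3 + 21·1 = 177135.

177135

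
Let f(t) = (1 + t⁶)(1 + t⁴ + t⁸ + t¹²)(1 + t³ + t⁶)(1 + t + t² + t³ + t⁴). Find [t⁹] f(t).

5

(1 + t⁶) has coefficients 1,0,0,0,0,0,1 for degrees 0…6.
(1 + t⁴ + t⁸ + t¹²) has coefficients 1,0,0,0,1,0,0,0,1,0 for degrees 0…9.
Multiplying by (1 + t³ + t⁶) gives running coefficients 1,0,0,1,1,0,1,1,1,0 for degrees 0…9.
Finally multiplying by (1 + t + t² + t³ + t⁴), the product of all factors after the first has coefficients 1,1,1,2,3,2,3,4,4,3 for degrees 0…9.
[t⁹] = 1·3 + 1·2 = 5.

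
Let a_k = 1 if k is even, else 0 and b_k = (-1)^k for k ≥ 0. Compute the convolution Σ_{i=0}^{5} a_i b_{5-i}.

-3

This is [x^5] in the product of the two ordinary generating functions.
Σ = 1·(-1) + 0·1 + 1·(-1) + 0·1 + 1·(-1) + 0·1 = -3.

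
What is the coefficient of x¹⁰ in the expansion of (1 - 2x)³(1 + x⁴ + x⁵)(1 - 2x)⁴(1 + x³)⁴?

(1 - 2x)³ has coefficients 1,-6,12,-8 for degrees 0…3.
(1 + x⁴ + x⁵) has coefficients 1,0,0,0,1,1,0,0,0,0,0 for degrees 0…10.
Multiplying by (1 - 2x)⁴ gives running coefficients 1,-8,24,-32,17,-7,16,-8,-16,16,0 for degrees 0…10.
Finally multiplying by (1 + x³)⁴, the product of all factors after the first has coefficients 1,-8,24,-28,-15,89,-106,12,100,-108,38 for degrees 0…10.
[x¹⁰] = 1·38 − 6·(-108) + 12·100 − 8·12 = 1790.

1790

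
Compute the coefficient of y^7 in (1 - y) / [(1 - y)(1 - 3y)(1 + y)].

1640

Partial fractions give a closed form: a_n = (3/4)·3^n + (1/4)·(-1)^n.
At n = 7: a_7 = 1640.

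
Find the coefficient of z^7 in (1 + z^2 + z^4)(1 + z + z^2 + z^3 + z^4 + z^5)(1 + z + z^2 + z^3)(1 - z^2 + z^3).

8

(1 + z^2 + z^4) has coefficients 1,0,1,0,1 for degrees 0…4.
(1 + z + z^2 + z^3 + z^4 + z^5) has coefficients 1,1,1,1,1,1,0,0 for degrees 0…7.
Multiplying by (1 + z + z^2 + z^3) gives running coefficients 1,2,3,4,4,4,3,2 for degrees 0…7.
Finally multiplying by (1 - z^2 + z^3), the product of all factors after the first has coefficients 1,2,2,3,3,3,3,2 for degrees 0…7.
[z^7] = 1·2 + 1·3 + 1·3 = 8.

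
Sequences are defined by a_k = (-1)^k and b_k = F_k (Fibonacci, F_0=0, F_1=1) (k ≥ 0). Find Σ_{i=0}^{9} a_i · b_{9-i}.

22

Write out a_i and b_{9-i} for i = 0,…,9 and sum the products.
Σ = 1·34 − 1·21 + 1·13 − 1·8 + 1·5 − 1·3 + 1·2 − 1·1 + 1·1 − 1·0 = 22.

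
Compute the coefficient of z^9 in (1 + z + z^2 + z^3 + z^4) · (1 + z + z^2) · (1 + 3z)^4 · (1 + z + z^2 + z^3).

2224

(1 + z + z^2 + z^3 + z^4) has coefficients 1,1,1,1,1 for degrees 0…4.
(1 + z + z^2) has coefficients 1,1,1,0,0,0,0,0,0,0 for degrees 0…9.
Multiplying by (1 + 3z)^4 gives running coefficients 1,13,67,174,243,189,81,0,0,0 for degrees 0…9.
Finally multiplying by (1 + z + z^2 + z^3), the product of all factors after the first has coefficients 1,14,81,255,497,673,687,513,270,81 for degrees 0…9.
[z^9] = 1·81 + 1·270 + 1·513 + 1·687 + 1·673 = 2224.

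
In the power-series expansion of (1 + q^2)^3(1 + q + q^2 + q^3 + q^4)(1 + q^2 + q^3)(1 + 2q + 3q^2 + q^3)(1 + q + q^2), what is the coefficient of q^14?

(1 + q^2)^3 has coefficients 1,0,3,0,3,0,1 for degrees 0…6.
(1 + q + q^2 + q^3 + q^4) has coefficients 1,1,1,1,1,0,0,0,0,0,0,0,0,0,0 for degrees 0…14.
Multiplying by (1 + q^2 + q^3) gives running coefficients 1,1,2,3,3,2,2,1,0,0,0,0,0,0,0 for degrees 0…14.
Multiplying by (1 + 2q + 3q^2 + q^3) gives running coefficients 1,3,7,11,16,19,18,14,10,5,1,0,0,0,0 for degrees 0…14.
Finally multiplying by (1 + q + q^2), the product of all factors after the first has coefficients 1,4,11,21,34,46,53,51,42,29,16,6,1,0,0 for degrees 0…14.
[q^14] = 1·0 + 3·1 + 3·16 + 1·42 = 93.

93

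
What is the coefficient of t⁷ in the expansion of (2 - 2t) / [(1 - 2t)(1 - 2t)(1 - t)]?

The denominator gives the recurrence a_n = 5a_(n−1) − 8a_(n−2) + 4a_(n−3) for n ≥ 3; the numerator fixes a_0 = 2, a_1 = 8, a_2 = 24.
Iterating: 2, 8, 24, 64, 160, 384, 896, 2048, so a_7 = 2048.

2048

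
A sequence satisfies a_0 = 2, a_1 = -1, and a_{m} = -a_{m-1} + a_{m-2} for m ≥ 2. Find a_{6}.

18

The ordinary generating function has denominator 1 + t - t^2.
Iterating the recurrence: a_0,…,a_{6} = 2, -1, 3, -4, 7, -11, 18.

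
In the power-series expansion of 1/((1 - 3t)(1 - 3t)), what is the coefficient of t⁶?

The denominator gives the recurrence a_n = 6a_(n−1) − 9a_(n−2) for n ≥ 2; the numerator fixes a_0 = 1, a_1 = 6.
Iterating: 1, 6, 27, 108, 405, 1458, 5103, so a_6 = 5103.

5103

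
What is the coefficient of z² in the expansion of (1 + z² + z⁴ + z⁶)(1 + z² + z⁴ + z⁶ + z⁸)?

(1 + z² + z⁴ + z⁶) has coefficients 1,0,1 for degrees 0…2.
(1 + z² + z⁴ + z⁶ + z⁸) has coefficients 1,0,1 for degrees 0…2.
[z²] = 1·1 + 1·1 = 2.

2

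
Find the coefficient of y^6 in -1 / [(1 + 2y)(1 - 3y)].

The denominator gives the recurrence a_n = a_(n−1) + 6a_(n−2) for n ≥ 2; the numerator fixes a_0 = -1, a_1 = -1.
Iterating: -1, -1, -7, -13, -55, -133, -463, so a_6 = -463.

-463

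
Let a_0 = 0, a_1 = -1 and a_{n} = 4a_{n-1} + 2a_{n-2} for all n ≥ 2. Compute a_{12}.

-12291840

The ordinary generating function has denominator 1 - 4q - 2q^2.
Iterating the recurrence: a_0,…,a_{12} = 0, -1, -4, -18, -80, -356, -1584, -7048, -31360, -139536, -620864, -2762528, -12291840.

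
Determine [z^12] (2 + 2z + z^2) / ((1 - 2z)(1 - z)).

The denominator gives the recurrence a_n = 3a_(n−1) − 2a_(n−2) for n ≥ 3; the numerator fixes a_0 = 2, a_1 = 8, a_2 = 21.
Iterating: 2, 8, 21, 47, 99, 203, 411, 827, 1659, 3323, 6651, 13307, 26619, so a_12 = 26619.

26619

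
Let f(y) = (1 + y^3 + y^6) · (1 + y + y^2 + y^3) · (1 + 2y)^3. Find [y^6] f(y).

36

(1 + y^3 + y^6) has coefficients 1,0,0,1,0,0,1 for degrees 0…6.
(1 + y + y^2 + y^3) has coefficients 1,1,1,1,0,0,0 for degrees 0…6.
Finally multiplying by (1 + 2y)^3, the product of all factors after the first has coefficients 1,7,19,27,26,20,8 for degrees 0…6.
[y^6] = 1·8 + 1·27 + 1·1 = 36.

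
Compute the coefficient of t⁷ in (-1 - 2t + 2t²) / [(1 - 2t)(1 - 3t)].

The denominator gives the recurrence a_n = 5a_(n−1) − 6a_(n−2) for n ≥ 3; the numerator fixes a_0 = -1, a_1 = -7, a_2 = -27.
Iterating: -1, -7, -27, -93, -303, -957, -2967, -9093, so a_7 = -9093.

-9093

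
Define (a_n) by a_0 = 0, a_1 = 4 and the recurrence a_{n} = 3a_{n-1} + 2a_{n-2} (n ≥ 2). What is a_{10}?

318588

The ordinary generating function has denominator 1 - 3y - 2y^2.
Iterating the recurrence: a_0,…,a_{10} = 0, 4, 12, 44, 156, 556, 1980, 7052, 25116, 89452, 318588.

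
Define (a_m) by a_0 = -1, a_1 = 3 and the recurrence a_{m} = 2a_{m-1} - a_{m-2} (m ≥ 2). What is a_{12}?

47

The ordinary generating function has denominator 1 - 2y + y^2.
Iterating the recurrence: a_0,…,a_{12} = -1, 3, 7, 11, 15, 19, 23, 27, 31, 35, 39, 43, 47.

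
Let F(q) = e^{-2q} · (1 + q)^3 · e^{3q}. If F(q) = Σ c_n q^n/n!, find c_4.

73

The EGF product rule gives c_4 = Σ_{k_1+k_2+k_3=4} C(4; k_1,k_2,k_3) · ∏ g_i(k_i), where e^{-2q} gives (-2)^k; (1+q)^3 gives the falling factorial (3)_k; e^{3q} gives (3)^k.
g_1(k) for k = 0…4: 1, -2, 4, -8, 16.
g_2(k) for k = 0…4: 1, 3, 6, 6, 0.
g_3(k) for k = 0…4: 1, 3, 9, 27, 81.
First combine the last two factors: h(k) = Σ_j C(k,j)·g_2(j)·g_3(k−j) for k = 0…4: 1, 6, 33, 168, 801.
c_4 = Σ_k C(4,k)·g_1(k)·h(4−k) = 1·1·801 + 4·(-2)·168 + 6·4·33 + 4·(-8)·6 + 1·16·1 = 801 − 1344 + 792 − 192 + 16 = 73.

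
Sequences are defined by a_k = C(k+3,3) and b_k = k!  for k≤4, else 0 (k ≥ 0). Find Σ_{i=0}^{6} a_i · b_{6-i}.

570

The convolution is the x^6 coefficient of A(x)B(x).
Σ = 1·0 + 4·0 + 10·24 + 20·6 + 35·2 + 56·1 + 84·1 = 570.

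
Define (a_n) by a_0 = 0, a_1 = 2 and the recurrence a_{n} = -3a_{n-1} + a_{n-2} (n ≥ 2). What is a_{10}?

The ordinary generating function has denominator 1 + 3q - q^2.
Iterating the recurrence: a_0,…,a_{10} = 0, 2, -6, 20, -66, 218, -720, 2378, -7854, 25940, -85674.

-85674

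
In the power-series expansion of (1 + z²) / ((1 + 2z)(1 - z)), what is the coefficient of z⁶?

54

The denominator gives the recurrence a_n = −a_(n−1) + 2a_(n−2) for n ≥ 3; the numerator fixes a_0 = 1, a_1 = -1, a_2 = 4.
Iterating: 1, -1, 4, -6, 14, -26, 54, so a_6 = 54.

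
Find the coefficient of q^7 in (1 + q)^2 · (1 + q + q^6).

(1 + q)^2 has coefficients 1,2,1 for degrees 0…2.
(1 + q + q^6) has coefficients 1,1,0,0,0,0,1,0 for degrees 0…7.
[q^7] = 1·0 + 2·1 + 1·0 = 2.

2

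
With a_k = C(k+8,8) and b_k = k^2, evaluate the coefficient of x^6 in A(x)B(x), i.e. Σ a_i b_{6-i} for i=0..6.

5733

This is [x^6] in the product of the two ordinary generating functions.
Σ = 1·36 + 9·25 + 45·16 + 165·9 + 495·4 + 1287·1 + 3003·0 = 5733.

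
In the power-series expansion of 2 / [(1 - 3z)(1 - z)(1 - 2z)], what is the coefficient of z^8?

Partial fractions give a closed form: a_n = (9)·3^n + (1)·1^n + (-8)·2^n.
At n = 8: a_8 = 57002.

57002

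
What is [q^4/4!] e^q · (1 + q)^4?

209

The EGF product rule gives c_4 = Σ_{k_1+k_2=4} C(4; k_1,k_2) · ∏ g_i(k_i), where e^q gives (1)^k; (1+q)^4 gives the falling factorial (4)_k.
g_1(k) for k = 0…4: 1, 1, 1, 1, 1.
g_2(k) for k = 0…4: 1, 4, 12, 24, 24.
c_4 = Σ_k C(4,k)·g_1(k)·g_2(4−k) = 1·1·24 + 4·1·24 + 6·1·12 + 4·1·4 + 1·1·1 = 24 + 96 + 72 + 16 + 1 = 209.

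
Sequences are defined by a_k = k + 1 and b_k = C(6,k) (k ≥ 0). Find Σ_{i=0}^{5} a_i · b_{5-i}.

192

Write out a_i and b_{5-i} for i = 0,…,5 and sum the products.
Σ = 1·6 + 2·15 + 3·20 + 4·15 + 5·6 + 6·1 = 192.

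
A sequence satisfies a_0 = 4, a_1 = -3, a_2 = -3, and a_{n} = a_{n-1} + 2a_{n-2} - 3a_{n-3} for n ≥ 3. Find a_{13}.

The ordinary generating function has denominator 1 - x - 2x^2 + 3x^3.
Iterating the recurrence: a_0,…,a_{13} = 4, -3, -3, -21, -18, -51, -24, -72, 33, -39, 243, 66, 669, 72.

72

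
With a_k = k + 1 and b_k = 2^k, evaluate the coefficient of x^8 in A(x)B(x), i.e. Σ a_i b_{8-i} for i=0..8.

1013

The convolution is the t^8 coefficient of A(t)B(t).
Σ = 1·256 + 2·128 + 3·64 + 4·32 + 5·16 + 6·8 + 7·4 + 8·2 + 9·1 = 1013.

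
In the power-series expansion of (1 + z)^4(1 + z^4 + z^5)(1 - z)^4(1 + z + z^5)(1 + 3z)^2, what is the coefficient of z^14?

(1 + z)^4 has coefficients 1,4,6,4,1 for degrees 0…4.
(1 + z^4 + z^5) has coefficients 1,0,0,0,1,1,0,0,0,0,0,0,0,0,0 for degrees 0…14.
Multiplying by (1 - z)^4 gives running coefficients 1,-4,6,-4,2,-3,2,2,-3,1,0,0,0,0,0 for degrees 0…14.
Multiplying by (1 + z + z^5) gives running coefficients 1,-3,2,2,-2,0,-5,10,-5,0,-2,2,2,-3,1 for degrees 0…14.
Finally multiplying by (1 + 3z)^2, the product of all factors after the first has coefficients 1,3,-7,-13,28,6,-23,-20,10,60,-47,-10,-4,27,1 for degrees 0…14.
[z^14] = 1·1 + 4·27 + 6·(-4) + 4·(-10) + 1·(-47) = -2.

-2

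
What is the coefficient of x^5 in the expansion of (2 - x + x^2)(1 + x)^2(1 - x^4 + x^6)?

(2 - x + x^2) has coefficients 2,-1,1 for degrees 0…2.
(1 + x)^2 has coefficients 1,2,1,0,0,0 for degrees 0…5.
Finally multiplying by (1 - x^4 + x^6), the product of all factors after the first has coefficients 1,2,1,0,-1,-2 for degrees 0…5.
[x^5] = 2·(-2) − 1·(-1) + 1·0 = -3.

-3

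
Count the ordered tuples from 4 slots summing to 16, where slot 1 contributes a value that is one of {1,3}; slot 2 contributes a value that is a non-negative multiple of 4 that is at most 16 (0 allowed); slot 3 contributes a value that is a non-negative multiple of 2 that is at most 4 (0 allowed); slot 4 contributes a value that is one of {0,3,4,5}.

The generating function for the choices is (x + x^3)·(1 + x^4 + x^8 + x^12 + x^16)·(1 + x^2 + x^4)·(1 + x^3 + x^4 + x^5); the count is [x^16].
(x + x^3) has coefficients 0,1,0,1 for degrees 0…3.
(1 + x^4 + x^8 + x^12 + x^16) has coefficients 1,0,0,0,1,0,0,0,1,0,0,0,1,0,0,0,1 for degrees 0…16.
Multiplying by (1 + x^2 + x^4) gives running coefficients 1,0,1,0,2,0,1,0,2,0,1,0,2,0,1,0,2 for degrees 0…16.
Finally multiplying by (1 + x^3 + x^4 + x^5), the product of all factors after the first has coefficients 1,0,1,1,3,2,2,3,4,3,2,3,4,3,2,3,4 for degrees 0…16.
[x^16] = 1·3 + 1·3 = 6.

6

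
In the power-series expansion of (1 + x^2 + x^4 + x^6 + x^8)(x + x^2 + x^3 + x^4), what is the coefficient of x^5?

2

(1 + x^2 + x^4 + x^6 + x^8) has coefficients 1,0,1,0,1,0 for degrees 0…5.
(x + x^2 + x^3 + x^4) has coefficients 0,1,1,1,1,0 for degrees 0…5.
[x^5] = 1·0 + 1·1 + 1·1 = 2.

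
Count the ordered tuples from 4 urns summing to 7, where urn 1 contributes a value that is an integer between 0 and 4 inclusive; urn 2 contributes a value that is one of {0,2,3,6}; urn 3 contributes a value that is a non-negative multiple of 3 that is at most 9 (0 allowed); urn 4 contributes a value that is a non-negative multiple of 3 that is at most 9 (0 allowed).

11

The generating function for the choices is (1 + z + z² + z³ + z⁴)·(1 + z² + z³ + z⁶)·(1 + z³ + z⁶ + z⁹)·(1 + z³ + z⁶ + z⁹); the count is [z⁷].
(1 + z + z² + z³ + z⁴) has coefficients 1,1,1,1,1 for degrees 0…4.
(1 + z² + z³ + z⁶) has coefficients 1,0,1,1,0,0,1,0 for degrees 0…7.
Multiplying by (1 + z³ + z⁶ + z⁹) gives running coefficients 1,0,1,2,0,1,3,0 for degrees 0…7.
Finally multiplying by (1 + z³ + z⁶ + z⁹), the product of all factors after the first has coefficients 1,0,1,3,0,2,6,0 for degrees 0…7.
[z⁷] = 1·0 + 1·6 + 1·2 + 1·0 + 1·3 = 11.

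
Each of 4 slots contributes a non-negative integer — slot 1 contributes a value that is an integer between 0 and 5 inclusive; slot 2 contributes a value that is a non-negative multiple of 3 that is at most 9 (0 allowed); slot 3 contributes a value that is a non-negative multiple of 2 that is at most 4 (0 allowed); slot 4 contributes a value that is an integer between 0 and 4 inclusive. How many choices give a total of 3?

7

The generating function for the choices is (1 + y + y^2 + y^3 + y^4 + y^5)·(1 + y^3 + y^6 + y^9)·(1 + y^2 + y^4)·(1 + y + y^2 + y^3 + y^4); the count is [y^3].
(1 + y + y^2 + y^3 + y^4 + y^5) has coefficients 1,1,1,1 for degrees 0…3.
(1 + y^3 + y^6 + y^9) has coefficients 1,0,0,1 for degrees 0…3.
Multiplying by (1 + y^2 + y^4) gives running coefficients 1,0,1,1 for degrees 0…3.
Finally multiplying by (1 + y + y^2 + y^3 + y^4), the product of all factors after the first has coefficients 1,1,2,3 for degrees 0…3.
[y^3] = 1·3 + 1·2 + 1·1 + 1·1 = 7.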